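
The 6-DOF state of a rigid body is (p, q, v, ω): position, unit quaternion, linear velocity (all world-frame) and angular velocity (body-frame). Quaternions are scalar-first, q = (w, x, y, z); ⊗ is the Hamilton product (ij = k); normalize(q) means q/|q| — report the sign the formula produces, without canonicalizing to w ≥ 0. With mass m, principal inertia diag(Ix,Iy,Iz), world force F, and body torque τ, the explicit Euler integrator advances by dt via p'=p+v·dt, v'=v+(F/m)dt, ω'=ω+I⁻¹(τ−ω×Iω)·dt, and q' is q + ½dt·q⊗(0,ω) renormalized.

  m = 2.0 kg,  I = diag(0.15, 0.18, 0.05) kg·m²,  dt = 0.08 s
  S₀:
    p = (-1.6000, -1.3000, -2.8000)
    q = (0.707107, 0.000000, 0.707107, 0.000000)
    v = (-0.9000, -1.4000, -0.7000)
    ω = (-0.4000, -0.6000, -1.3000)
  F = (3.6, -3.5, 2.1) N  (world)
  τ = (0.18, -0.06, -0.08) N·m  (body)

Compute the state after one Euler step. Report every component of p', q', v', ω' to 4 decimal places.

p' = (-1.6720, -1.4120, -2.8560)
q' = (0.7228, -0.0480, 0.6889, -0.0254)
v' = (-0.7560, -1.5400, -0.6160)
ω' = (-0.2499, -0.6498, -1.4395)

p + v·dt = (-1.6720, -1.4120, -2.8560)
new velocity v' = (-0.7560, -1.5400, -0.6160)
angular accel α = (1.8760, -0.6222, -1.7440)
ω + α·dt = (-0.2499, -0.6498, -1.4395)
q⊗(0,ω) = (0.4242642, -1.2020819, -0.4242642, -0.6363963)
q' = normalize(q + ½dt·q⊗(0,ω)) = (0.7228, -0.0480, 0.6889, -0.0254)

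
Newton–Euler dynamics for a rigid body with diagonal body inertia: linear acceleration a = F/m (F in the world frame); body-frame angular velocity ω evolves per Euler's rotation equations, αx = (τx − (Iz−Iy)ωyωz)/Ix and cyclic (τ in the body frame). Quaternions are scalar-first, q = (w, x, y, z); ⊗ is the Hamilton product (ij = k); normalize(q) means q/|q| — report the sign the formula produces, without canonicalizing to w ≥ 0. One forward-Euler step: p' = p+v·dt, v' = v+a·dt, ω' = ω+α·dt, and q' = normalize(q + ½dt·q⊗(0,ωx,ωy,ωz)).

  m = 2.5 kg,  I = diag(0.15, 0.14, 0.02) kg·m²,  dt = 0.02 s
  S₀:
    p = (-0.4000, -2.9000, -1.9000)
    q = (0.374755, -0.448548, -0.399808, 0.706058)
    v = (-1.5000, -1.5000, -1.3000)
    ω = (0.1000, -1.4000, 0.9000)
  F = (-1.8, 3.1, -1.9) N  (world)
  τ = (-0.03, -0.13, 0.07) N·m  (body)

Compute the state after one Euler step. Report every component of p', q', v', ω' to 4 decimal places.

p' = (-0.4300, -2.9300, -1.9260)
q' = (0.3632, -0.4418, -0.4003, 0.7160)
v' = (-1.5144, -1.4752, -1.3152)
ω' = (0.0758, -1.4202, 0.9686)

linear accel F/m = (-0.7200, 1.2400, -0.7600)
new position p' = (-0.4300, -2.9300, -1.9260)
new velocity v' = (-1.5144, -1.4752, -1.3152)
(τ − ω×Iω)/I = (-1.2080, -1.0121, 3.4300)
new body rate ω' = (0.0758, -1.4202, 0.9686)
2q̇ = q⊗(0,ω) = (-1.1503286, 0.6661295, -0.0503580, 1.0052275)
q' = normalize(q + ½dt·q⊗(0,ω)) = (0.3632, -0.4418, -0.4003, 0.7160)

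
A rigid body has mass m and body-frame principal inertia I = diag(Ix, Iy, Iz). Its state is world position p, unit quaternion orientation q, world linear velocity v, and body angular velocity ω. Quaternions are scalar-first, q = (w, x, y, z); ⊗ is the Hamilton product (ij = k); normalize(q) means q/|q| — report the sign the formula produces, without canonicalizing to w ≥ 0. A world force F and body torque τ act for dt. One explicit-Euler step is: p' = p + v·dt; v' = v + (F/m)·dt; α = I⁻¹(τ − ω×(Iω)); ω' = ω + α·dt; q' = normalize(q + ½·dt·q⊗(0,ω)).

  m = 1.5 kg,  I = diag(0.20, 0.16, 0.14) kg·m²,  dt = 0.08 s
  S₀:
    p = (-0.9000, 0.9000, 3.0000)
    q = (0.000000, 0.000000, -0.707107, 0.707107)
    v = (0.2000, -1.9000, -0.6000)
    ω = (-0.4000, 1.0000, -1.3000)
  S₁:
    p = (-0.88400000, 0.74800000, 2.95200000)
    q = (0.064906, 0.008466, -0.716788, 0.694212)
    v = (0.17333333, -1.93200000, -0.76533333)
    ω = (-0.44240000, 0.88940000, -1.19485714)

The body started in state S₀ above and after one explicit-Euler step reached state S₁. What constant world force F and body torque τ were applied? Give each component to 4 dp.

Δv = v₁−v₀ = (-0.02666667, -0.03200000, -0.16533333)
applied force F = (-0.5000, -0.6000, -3.1000)
Δω = ω₁−ω₀ = (-0.04240000, -0.11060000, 0.10514286)
I·α + gyro = (-0.0800, -0.1900, 0.2000)

F = (-0.5000, -0.6000, -3.1000)
τ = (-0.0800, -0.1900, 0.2000)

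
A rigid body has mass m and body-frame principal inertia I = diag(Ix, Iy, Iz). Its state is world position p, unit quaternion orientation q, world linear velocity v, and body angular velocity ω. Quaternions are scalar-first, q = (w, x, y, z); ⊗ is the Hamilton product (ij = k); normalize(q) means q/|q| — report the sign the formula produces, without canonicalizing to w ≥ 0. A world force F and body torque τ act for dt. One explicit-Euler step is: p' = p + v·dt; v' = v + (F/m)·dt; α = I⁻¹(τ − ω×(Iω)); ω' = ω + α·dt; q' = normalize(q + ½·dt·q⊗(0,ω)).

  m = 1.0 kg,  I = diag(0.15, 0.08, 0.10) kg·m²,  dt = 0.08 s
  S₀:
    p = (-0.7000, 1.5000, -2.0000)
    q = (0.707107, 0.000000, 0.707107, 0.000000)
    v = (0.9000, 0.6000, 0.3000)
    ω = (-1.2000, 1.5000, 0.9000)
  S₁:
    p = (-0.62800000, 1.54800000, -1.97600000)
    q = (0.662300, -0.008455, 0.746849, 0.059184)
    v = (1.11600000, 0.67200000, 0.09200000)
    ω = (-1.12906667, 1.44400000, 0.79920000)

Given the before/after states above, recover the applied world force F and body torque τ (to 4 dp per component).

F = (2.7000, 0.9000, -2.6000)
τ = (0.1600, -0.1100, 0.0000)

Δω = ω₁−ω₀ = (0.07093333, -0.05600000, -0.10080000)
gyro term ω₀×Iω₀ = (0.0270, -0.0540, 0.1260)
τ = I·(Δω/dt) + ω₀×(Iω₀) = (0.1600, -0.1100, 0.0000)
v₁ − v₀ = (0.21600000, 0.07200000, -0.20800000)
applied force F = (2.7000, 0.9000, -2.6000)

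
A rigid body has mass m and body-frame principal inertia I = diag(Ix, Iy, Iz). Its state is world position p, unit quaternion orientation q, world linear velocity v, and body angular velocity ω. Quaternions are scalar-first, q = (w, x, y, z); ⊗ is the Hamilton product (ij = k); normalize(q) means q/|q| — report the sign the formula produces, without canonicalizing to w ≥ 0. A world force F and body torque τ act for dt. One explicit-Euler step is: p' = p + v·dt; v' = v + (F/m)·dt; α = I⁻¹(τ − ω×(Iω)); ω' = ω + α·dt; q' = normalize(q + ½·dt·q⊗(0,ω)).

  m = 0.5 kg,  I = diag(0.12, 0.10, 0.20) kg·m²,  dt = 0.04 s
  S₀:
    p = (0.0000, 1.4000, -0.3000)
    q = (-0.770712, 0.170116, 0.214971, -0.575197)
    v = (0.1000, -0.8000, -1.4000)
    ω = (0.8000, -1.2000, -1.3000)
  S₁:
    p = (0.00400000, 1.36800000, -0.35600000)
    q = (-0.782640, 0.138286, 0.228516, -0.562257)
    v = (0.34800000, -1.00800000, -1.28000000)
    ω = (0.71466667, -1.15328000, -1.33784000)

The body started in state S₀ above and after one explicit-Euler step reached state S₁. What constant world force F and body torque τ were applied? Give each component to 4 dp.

v₁ − v₀ = (0.24800000, -0.20800000, 0.12000000)
applied force F = (3.1000, -2.6000, 1.5000)
ω₁ − ω₀ = (-0.08533333, 0.04672000, -0.03784000)
applied torque τ = (-0.1000, 0.2000, -0.1700)

F = (3.1000, -2.6000, 1.5000)
τ = (-0.1000, 0.2000, -0.1700)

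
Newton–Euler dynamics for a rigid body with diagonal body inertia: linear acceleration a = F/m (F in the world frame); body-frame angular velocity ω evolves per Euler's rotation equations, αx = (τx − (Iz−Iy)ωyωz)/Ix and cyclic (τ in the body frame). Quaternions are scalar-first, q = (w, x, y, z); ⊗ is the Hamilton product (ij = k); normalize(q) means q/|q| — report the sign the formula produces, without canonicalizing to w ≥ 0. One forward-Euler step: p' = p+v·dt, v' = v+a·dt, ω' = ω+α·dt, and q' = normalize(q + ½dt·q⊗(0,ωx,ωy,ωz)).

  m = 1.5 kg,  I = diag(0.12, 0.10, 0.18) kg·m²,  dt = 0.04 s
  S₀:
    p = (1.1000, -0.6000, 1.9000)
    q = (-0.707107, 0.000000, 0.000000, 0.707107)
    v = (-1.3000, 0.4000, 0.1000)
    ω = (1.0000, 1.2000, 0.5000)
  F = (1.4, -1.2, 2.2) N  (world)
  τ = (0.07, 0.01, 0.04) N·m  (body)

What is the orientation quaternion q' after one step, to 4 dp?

q' = (-0.7138, -0.0311, -0.0028, 0.6997)

q⊗(0,ω) = (-0.3535535, -1.5556354, -0.1414214, -0.3535535)
q' = normalize(q + ½dt·q⊗(0,ω)) = (-0.7138, -0.0311, -0.0028, 0.6997)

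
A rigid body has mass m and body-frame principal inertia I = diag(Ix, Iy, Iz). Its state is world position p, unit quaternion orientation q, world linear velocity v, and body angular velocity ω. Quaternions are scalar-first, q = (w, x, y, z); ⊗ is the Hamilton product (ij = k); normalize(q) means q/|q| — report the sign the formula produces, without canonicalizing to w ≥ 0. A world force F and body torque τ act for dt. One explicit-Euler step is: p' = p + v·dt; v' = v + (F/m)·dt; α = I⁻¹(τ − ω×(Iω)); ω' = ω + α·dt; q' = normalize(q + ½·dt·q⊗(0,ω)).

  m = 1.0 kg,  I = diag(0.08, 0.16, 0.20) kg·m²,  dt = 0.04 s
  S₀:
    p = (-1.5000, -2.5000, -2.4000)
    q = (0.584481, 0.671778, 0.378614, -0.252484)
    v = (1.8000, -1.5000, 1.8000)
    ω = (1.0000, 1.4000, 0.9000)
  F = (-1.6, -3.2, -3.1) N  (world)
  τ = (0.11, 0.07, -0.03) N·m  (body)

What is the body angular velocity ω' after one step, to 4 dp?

α = I⁻¹(τ − ω×Iω) = (0.7450, 1.1125, -0.7100)
ω + α·dt = (1.0298, 1.4445, 0.8716)

ω' = (1.0298, 1.4445, 0.8716)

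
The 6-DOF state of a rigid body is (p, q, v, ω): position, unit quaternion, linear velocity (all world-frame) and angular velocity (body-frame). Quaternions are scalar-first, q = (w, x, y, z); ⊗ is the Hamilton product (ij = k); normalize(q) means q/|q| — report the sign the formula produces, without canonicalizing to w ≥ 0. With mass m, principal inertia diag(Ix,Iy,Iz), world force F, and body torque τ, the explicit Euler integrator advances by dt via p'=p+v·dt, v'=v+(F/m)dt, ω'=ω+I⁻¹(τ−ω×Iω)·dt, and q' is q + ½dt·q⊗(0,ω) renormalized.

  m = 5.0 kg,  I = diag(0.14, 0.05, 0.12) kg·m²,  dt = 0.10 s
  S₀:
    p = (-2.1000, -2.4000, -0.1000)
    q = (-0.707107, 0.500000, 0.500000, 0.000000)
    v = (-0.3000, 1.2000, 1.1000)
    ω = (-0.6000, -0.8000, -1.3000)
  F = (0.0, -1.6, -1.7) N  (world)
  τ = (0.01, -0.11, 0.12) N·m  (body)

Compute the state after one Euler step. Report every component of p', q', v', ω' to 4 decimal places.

linear accel F/m = (0.0000, -0.3200, -0.3400)
p + v·dt = (-2.1300, -2.2800, 0.0100)
v' = v + a·dt = (-0.3000, 1.1680, 1.0660)
gyro term ω×Iω = (0.0728, 0.0156, -0.0432)
angular accel α = (-0.4486, -2.5120, 1.3600)
ω' = ω + α·dt = (-0.6449, -1.0512, -1.1640)
2q̇ = q⊗(0,ω) = (0.7000000, -0.2257358, 1.2156856, 0.8192391)
updated quaternion q' = (-0.6699, 0.4871, 0.5589, 0.0408)

p' = (-2.1300, -2.2800, 0.0100)
q' = (-0.6699, 0.4871, 0.5589, 0.0408)
v' = (-0.3000, 1.1680, 1.0660)
ω' = (-0.6449, -1.0512, -1.1640)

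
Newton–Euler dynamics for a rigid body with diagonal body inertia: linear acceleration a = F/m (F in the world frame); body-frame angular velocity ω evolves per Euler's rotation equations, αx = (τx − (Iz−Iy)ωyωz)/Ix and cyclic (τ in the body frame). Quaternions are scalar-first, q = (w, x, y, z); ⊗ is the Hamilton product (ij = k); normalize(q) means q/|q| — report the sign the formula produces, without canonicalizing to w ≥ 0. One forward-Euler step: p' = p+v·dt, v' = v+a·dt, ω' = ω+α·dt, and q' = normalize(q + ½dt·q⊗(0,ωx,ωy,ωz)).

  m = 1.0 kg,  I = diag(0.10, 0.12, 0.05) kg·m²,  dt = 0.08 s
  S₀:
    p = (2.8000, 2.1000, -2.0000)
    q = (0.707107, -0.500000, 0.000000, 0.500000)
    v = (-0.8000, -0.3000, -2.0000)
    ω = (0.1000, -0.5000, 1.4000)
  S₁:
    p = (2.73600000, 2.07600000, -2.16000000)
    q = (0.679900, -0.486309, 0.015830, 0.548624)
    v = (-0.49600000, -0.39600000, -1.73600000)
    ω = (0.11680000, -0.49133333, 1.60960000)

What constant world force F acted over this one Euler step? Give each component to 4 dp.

F = (3.8000, -1.2000, 3.3000)

Δv = v₁−v₀ = (0.30400000, -0.09600000, 0.26400000)
F = m·Δv/dt = (3.8000, -1.2000, 3.3000)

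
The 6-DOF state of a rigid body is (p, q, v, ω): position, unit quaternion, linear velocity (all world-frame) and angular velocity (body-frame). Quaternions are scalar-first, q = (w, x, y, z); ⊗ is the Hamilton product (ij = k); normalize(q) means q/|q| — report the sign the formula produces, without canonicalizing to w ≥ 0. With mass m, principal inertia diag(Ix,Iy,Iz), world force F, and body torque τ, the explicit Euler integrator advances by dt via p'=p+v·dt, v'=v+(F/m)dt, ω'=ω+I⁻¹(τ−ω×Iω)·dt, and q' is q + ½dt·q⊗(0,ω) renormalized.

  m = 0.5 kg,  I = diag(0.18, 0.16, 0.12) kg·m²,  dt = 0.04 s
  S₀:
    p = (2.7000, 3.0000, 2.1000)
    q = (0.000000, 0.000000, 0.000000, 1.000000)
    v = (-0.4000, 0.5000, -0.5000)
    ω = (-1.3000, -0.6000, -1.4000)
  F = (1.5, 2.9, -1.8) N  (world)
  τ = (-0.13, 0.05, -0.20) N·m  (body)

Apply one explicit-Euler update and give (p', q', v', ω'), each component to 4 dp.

p' = (2.6840, 3.0200, 2.0800)
q' = (0.0280, 0.0120, -0.0260, 0.9992)
v' = (-0.2800, 0.7320, -0.6440)
ω' = (-1.3214, -0.6148, -1.4615)

new position p' = (2.6840, 3.0200, 2.0800)
v' = v + a·dt = (-0.2800, 0.7320, -0.6440)
ω×(Iω) gyroscopic = (-0.0336, 0.1092, -0.0156)
α = I⁻¹(τ − ω×Iω) = (-0.5356, -0.3700, -1.5367)
ω' = ω + α·dt = (-1.3214, -0.6148, -1.4615)
Hamilton product q⊗(0,ω) = (1.4000000, 0.6000000, -1.3000000, 0.0000000)
q + ½dt·q⊗(0,ω), renormalized = (0.0280, 0.0120, -0.0260, 0.9992)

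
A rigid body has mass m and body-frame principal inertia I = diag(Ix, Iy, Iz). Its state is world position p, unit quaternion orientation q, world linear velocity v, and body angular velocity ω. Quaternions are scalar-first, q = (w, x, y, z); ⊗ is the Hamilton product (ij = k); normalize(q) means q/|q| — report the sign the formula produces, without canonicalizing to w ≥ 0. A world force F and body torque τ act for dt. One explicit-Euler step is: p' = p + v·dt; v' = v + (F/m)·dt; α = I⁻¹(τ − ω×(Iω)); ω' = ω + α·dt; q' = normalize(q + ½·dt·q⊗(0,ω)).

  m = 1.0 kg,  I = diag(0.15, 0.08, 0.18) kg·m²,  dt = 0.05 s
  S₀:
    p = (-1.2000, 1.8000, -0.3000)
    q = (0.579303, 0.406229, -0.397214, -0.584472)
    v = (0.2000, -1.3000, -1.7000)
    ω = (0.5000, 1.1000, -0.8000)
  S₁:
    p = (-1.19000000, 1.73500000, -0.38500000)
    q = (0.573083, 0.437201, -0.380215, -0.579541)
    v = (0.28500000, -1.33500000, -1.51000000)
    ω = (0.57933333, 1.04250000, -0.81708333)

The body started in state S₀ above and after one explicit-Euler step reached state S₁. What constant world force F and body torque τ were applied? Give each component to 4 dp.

v₁ − v₀ = (0.08500000, -0.03500000, 0.19000000)
applied force F = (1.7000, -0.7000, 3.8000)
Δω = ω₁−ω₀ = (0.07933333, -0.05750000, -0.01708333)
I·α + gyro = (0.1500, -0.0800, -0.1000)

F = (1.7000, -0.7000, 3.8000)
τ = (0.1500, -0.0800, -0.1000)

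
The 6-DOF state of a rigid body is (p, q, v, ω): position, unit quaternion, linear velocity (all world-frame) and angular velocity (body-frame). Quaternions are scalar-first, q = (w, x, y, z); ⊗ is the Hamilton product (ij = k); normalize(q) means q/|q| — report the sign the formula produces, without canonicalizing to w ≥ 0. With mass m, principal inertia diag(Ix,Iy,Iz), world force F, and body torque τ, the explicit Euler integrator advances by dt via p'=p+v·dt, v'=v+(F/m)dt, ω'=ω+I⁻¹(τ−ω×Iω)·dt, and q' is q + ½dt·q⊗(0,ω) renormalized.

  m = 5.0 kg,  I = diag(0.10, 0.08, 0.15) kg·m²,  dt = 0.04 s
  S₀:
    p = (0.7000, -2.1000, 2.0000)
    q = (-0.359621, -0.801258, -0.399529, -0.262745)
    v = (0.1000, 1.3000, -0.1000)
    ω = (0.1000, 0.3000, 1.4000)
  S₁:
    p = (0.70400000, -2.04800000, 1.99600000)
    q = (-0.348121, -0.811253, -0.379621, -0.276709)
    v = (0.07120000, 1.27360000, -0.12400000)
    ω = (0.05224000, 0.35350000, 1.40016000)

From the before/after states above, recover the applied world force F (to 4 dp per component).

v₁ − v₀ = (-0.02880000, -0.02640000, -0.02400000)
applied force F = (-3.6000, -3.3000, -3.0000)

F = (-3.6000, -3.3000, -3.0000)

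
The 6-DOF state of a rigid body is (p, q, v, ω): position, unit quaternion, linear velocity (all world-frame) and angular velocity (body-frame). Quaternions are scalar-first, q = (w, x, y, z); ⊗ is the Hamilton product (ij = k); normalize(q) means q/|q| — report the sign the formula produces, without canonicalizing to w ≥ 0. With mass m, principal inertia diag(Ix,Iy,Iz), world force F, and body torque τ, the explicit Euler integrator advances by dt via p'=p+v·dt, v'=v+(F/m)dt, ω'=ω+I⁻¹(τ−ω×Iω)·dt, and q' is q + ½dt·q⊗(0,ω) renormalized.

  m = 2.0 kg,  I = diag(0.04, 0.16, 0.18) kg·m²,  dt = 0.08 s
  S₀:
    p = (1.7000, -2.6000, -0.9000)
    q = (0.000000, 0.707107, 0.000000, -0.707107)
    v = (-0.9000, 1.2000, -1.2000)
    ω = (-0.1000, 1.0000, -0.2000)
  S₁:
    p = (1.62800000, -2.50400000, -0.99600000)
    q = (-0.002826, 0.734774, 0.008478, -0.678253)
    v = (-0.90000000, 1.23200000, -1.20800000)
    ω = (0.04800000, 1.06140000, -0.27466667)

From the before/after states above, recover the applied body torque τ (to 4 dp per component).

τ = (0.0700, 0.1200, -0.1800)

rate change Δω = (0.14800000, 0.06140000, -0.07466667)
precession coupling = (-0.0040, -0.0028, -0.0120)
τ = I·(Δω/dt) + ω₀×(Iω₀) = (0.0700, 0.1200, -0.1800)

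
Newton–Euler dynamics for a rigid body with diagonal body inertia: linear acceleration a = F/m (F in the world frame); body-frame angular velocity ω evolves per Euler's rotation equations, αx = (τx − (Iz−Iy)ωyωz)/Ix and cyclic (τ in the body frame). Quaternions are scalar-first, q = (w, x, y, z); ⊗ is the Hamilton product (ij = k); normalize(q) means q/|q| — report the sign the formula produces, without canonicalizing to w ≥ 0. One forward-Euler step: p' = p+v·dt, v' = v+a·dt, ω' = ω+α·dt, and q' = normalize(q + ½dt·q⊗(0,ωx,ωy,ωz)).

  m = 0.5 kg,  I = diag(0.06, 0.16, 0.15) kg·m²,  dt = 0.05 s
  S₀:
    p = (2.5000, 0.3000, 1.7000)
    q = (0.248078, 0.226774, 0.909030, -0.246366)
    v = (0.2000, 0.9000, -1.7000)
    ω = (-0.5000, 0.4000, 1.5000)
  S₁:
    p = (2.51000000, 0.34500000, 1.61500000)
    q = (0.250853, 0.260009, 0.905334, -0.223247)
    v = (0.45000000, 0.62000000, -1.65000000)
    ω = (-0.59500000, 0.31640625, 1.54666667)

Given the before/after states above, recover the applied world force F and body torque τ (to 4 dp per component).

F = (2.5000, -2.8000, 0.5000)
τ = (-0.1200, -0.2000, 0.1200)

Δv = v₁−v₀ = (0.25000000, -0.28000000, 0.05000000)
m·(v₁−v₀)/dt = (2.5000, -2.8000, 0.5000)
ω₁ − ω₀ = (-0.09500000, -0.08359375, 0.04666667)
ω₀×(Iω₀) = (-0.0060, 0.0675, -0.0200)
I·α + gyro = (-0.1200, -0.2000, 0.1200)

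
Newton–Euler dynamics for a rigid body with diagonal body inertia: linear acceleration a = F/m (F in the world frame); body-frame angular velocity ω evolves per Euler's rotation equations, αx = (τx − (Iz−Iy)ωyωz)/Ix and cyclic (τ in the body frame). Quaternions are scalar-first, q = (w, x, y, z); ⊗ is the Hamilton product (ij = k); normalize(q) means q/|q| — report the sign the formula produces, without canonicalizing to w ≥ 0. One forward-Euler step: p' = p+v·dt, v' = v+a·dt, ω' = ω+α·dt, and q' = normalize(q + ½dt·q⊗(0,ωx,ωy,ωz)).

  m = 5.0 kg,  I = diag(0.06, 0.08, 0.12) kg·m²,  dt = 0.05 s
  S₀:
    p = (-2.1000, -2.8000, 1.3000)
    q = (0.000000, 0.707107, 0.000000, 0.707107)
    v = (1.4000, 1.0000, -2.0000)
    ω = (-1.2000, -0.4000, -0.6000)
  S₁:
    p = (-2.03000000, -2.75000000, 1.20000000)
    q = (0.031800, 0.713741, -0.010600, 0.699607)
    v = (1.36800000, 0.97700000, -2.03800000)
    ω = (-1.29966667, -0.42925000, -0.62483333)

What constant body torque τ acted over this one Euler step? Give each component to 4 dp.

τ = (-0.1100, -0.0900, -0.0500)

rate change Δω = (-0.09966667, -0.02925000, -0.02483333)
gyro term ω₀×Iω₀ = (0.0096, -0.0432, 0.0096)
τ = I·(Δω/dt) + ω₀×(Iω₀) = (-0.1100, -0.0900, -0.0500)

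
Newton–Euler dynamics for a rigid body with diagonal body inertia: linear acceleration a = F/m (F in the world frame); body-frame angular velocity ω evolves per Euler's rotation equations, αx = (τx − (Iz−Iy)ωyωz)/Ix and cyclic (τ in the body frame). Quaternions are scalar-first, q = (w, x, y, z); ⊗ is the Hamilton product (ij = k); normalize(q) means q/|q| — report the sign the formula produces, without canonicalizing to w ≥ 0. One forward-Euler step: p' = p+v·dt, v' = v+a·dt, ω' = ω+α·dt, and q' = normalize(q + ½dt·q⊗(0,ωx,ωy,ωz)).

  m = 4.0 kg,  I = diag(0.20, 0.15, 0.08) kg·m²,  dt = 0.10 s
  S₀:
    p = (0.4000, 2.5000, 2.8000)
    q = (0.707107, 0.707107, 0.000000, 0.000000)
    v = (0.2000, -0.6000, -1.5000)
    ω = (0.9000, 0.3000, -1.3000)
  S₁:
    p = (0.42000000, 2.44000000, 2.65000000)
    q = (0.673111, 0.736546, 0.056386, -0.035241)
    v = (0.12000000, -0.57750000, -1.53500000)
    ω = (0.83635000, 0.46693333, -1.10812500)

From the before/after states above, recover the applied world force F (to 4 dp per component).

v₁ − v₀ = (-0.08000000, 0.02250000, -0.03500000)
F = m·Δv/dt = (-3.2000, 0.9000, -1.4000)

F = (-3.2000, 0.9000, -1.4000)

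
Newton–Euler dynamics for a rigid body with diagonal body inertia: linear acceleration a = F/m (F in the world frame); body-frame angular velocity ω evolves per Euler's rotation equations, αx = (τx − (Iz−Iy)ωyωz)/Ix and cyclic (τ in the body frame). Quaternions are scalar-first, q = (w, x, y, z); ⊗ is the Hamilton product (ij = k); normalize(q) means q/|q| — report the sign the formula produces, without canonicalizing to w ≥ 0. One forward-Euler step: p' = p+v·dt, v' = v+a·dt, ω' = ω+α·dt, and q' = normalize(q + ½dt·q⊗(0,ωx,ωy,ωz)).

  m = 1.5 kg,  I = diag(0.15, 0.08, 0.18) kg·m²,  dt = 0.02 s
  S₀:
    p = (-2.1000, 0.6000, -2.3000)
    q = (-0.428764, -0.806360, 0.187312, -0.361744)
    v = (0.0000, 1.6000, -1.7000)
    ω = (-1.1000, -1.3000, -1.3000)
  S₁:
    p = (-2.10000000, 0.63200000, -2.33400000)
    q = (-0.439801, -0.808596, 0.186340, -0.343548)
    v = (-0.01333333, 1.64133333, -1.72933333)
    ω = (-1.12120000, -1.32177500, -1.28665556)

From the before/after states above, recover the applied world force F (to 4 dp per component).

F = (-1.0000, 3.1000, -2.2000)

Δv = v₁−v₀ = (-0.01333333, 0.04133333, -0.02933333)
F = m·Δv/dt = (-1.0000, 3.1000, -2.2000)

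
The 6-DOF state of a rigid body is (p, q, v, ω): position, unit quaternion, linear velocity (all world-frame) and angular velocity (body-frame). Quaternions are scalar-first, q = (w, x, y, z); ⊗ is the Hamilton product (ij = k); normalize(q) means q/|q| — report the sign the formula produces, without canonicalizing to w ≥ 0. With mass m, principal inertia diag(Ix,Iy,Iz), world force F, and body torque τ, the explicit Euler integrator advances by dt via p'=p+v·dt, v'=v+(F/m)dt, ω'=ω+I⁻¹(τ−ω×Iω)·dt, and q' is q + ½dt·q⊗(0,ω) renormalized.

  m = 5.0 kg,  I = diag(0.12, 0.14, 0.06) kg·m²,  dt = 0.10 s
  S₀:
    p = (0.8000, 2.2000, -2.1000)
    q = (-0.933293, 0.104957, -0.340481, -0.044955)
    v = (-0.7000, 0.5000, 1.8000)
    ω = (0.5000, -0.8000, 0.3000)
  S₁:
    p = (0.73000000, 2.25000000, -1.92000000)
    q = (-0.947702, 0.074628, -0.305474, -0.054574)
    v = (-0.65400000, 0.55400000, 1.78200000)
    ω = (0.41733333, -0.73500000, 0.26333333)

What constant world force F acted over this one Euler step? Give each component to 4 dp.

F = (2.3000, 2.7000, -0.9000)

Δv = v₁−v₀ = (0.04600000, 0.05400000, -0.01800000)
F = m·Δv/dt = (2.3000, 2.7000, -0.9000)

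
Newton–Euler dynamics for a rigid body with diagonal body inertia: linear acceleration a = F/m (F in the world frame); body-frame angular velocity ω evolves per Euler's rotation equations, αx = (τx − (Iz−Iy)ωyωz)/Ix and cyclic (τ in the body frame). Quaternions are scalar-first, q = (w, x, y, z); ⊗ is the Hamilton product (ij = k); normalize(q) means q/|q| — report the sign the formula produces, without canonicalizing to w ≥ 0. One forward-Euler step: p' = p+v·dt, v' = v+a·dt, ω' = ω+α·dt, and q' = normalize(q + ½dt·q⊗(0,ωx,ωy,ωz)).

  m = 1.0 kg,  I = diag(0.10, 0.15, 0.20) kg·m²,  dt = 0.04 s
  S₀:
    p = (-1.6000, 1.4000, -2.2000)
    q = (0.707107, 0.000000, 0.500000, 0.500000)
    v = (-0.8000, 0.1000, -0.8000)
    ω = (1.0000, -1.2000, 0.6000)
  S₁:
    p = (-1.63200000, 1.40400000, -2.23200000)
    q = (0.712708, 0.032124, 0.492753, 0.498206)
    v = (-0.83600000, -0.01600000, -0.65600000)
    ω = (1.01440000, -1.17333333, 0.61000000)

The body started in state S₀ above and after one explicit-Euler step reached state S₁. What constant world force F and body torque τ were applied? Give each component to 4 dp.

F = (-0.9000, -2.9000, 3.6000)
τ = (0.0000, 0.0400, -0.0100)

v₁ − v₀ = (-0.03600000, -0.11600000, 0.14400000)
F = m·Δv/dt = (-0.9000, -2.9000, 3.6000)
rate change Δω = (0.01440000, 0.02666667, 0.01000000)
ω₀×(Iω₀) = (-0.0360, -0.0600, -0.0600)
applied torque τ = (0.0000, 0.0400, -0.0100)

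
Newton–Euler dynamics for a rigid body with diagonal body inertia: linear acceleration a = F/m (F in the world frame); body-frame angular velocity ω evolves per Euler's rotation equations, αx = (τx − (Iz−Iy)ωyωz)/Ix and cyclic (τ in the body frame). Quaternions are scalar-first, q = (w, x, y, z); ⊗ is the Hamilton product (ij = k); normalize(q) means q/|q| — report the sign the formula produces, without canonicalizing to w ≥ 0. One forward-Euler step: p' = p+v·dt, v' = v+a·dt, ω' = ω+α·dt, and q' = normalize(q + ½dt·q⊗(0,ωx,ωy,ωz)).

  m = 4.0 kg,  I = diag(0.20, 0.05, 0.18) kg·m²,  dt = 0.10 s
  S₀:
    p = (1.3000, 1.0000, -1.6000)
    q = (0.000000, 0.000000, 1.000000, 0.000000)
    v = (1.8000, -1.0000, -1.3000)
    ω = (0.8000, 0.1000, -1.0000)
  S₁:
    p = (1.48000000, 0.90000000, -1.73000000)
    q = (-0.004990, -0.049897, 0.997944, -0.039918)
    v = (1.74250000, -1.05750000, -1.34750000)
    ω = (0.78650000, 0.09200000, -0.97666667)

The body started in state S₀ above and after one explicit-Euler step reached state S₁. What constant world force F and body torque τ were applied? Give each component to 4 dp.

v₁ − v₀ = (-0.05750000, -0.05750000, -0.04750000)
m·(v₁−v₀)/dt = (-2.3000, -2.3000, -1.9000)
rate change Δω = (-0.01350000, -0.00800000, 0.02333333)
gyro term ω₀×Iω₀ = (-0.0130, -0.0160, -0.0120)
applied torque τ = (-0.0400, -0.0200, 0.0300)

F = (-2.3000, -2.3000, -1.9000)
τ = (-0.0400, -0.0200, 0.0300)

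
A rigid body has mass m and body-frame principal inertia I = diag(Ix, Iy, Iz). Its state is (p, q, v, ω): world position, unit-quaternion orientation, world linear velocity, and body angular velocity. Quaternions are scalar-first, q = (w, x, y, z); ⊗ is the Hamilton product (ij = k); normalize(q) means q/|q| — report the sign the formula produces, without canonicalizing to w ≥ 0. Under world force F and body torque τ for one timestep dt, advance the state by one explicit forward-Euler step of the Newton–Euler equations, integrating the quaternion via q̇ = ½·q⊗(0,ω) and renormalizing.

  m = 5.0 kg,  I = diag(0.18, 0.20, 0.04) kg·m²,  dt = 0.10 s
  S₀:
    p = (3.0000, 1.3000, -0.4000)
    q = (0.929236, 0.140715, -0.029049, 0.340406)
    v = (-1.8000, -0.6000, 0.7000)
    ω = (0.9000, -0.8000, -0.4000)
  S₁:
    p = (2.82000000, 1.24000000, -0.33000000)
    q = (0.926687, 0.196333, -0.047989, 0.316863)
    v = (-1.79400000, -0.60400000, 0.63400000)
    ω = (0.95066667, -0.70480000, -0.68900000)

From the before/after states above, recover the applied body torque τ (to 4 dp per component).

τ = (0.0400, 0.1400, -0.1300)

ω₁ − ω₀ = (0.05066667, 0.09520000, -0.28900000)
I·α + gyro = (0.0400, 0.1400, -0.1300)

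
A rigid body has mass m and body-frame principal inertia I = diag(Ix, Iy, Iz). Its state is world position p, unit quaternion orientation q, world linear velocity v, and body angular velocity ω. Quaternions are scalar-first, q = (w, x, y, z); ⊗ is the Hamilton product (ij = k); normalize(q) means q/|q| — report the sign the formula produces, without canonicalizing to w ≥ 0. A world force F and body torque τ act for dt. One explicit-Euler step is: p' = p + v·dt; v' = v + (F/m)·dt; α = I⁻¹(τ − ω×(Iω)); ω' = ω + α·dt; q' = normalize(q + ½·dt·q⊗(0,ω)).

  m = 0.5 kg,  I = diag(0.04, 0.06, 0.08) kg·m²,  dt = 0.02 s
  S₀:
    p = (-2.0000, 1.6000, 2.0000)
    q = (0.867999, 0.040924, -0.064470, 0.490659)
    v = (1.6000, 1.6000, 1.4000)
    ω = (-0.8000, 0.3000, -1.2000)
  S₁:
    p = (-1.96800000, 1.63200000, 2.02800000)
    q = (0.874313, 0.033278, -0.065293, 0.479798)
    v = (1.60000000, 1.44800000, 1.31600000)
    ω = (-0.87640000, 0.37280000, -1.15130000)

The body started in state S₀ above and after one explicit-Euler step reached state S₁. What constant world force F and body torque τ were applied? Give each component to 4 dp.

rate change Δω = (-0.07640000, 0.07280000, 0.04870000)
gyro term ω₀×Iω₀ = (-0.0072, -0.0384, -0.0048)
I·α + gyro = (-0.1600, 0.1800, 0.1900)
Δv = v₁−v₀ = (0.00000000, -0.15200000, -0.08400000)
m·(v₁−v₀)/dt = (0.0000, -3.8000, -2.1000)

F = (0.0000, -3.8000, -2.1000)
τ = (-0.1600, 0.1800, 0.1900)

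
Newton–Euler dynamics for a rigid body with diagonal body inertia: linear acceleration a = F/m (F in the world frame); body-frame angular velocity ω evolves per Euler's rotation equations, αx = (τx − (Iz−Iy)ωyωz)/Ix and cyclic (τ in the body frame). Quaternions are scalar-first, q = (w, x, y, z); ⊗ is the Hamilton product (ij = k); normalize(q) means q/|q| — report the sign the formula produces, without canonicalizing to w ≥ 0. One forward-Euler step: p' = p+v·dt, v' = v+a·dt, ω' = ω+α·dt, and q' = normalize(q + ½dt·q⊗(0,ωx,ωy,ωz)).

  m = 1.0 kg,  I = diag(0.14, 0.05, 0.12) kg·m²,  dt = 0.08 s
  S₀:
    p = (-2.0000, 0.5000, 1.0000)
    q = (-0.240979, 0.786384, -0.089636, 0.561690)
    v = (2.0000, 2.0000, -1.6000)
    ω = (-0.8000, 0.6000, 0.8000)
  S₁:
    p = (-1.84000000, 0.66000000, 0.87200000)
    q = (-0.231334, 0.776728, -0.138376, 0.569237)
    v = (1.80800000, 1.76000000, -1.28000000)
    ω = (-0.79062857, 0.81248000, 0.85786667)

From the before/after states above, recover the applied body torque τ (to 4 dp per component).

rate change Δω = (0.00937143, 0.21248000, 0.05786667)
I·α + gyro = (0.0500, 0.1200, 0.1300)

τ = (0.0500, 0.1200, 0.1300)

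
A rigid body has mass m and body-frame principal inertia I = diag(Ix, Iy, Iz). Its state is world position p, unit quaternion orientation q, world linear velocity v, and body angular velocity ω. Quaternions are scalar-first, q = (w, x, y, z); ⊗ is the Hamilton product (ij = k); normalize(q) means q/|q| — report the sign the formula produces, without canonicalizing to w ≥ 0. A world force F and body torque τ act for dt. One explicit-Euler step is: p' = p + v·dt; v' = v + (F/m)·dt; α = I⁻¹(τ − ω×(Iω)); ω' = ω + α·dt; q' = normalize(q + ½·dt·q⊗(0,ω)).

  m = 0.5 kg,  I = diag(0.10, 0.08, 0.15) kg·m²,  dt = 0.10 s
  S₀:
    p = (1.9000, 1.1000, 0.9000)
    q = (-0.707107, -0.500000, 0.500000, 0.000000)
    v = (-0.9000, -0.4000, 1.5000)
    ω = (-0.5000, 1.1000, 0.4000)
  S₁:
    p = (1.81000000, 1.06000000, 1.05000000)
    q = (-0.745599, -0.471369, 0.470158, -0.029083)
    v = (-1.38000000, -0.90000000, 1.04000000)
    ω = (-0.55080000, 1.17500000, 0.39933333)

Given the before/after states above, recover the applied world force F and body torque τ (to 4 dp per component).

Δω = ω₁−ω₀ = (-0.05080000, 0.07500000, -0.00066667)
gyro term ω₀×Iω₀ = (0.0308, 0.0100, 0.0110)
I·α + gyro = (-0.0200, 0.0700, 0.0100)
velocity change Δv = (-0.48000000, -0.50000000, -0.46000000)
F = m·Δv/dt = (-2.4000, -2.5000, -2.3000)

F = (-2.4000, -2.5000, -2.3000)
τ = (-0.0200, 0.0700, 0.0100)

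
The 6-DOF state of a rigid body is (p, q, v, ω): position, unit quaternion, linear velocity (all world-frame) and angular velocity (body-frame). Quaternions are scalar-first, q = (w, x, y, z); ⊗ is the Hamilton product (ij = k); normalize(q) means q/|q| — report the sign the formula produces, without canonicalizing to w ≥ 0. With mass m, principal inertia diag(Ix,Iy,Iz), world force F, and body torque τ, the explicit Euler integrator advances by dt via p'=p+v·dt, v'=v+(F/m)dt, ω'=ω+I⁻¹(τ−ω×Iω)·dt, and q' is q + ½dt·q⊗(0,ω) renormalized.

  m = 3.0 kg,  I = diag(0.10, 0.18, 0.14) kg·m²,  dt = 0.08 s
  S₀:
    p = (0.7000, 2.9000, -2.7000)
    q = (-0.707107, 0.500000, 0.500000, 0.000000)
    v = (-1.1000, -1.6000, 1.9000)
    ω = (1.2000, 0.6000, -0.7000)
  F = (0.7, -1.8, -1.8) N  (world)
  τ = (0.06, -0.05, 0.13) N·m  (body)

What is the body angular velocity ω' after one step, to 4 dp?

gyro term ω×Iω = (0.0168, 0.0336, 0.0576)
(τ − ω×Iω)/I = (0.4320, -0.4644, 0.5171)
ω' = ω + α·dt = (1.2346, 0.5628, -0.6586)

ω' = (1.2346, 0.5628, -0.6586)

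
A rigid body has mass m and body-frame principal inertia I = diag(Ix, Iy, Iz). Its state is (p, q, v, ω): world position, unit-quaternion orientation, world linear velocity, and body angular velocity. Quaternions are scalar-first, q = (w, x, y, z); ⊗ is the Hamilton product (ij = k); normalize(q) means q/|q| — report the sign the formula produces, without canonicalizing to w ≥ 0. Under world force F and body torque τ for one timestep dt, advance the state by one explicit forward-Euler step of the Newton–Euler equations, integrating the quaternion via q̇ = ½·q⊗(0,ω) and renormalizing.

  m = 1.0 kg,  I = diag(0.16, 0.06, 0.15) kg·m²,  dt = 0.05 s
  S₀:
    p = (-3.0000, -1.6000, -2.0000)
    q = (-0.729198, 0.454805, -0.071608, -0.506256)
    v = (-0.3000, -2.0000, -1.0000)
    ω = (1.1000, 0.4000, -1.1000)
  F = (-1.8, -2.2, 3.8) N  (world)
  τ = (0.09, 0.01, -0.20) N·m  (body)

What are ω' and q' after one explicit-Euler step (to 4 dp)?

α = I⁻¹(τ − ω×Iω) = (0.8100, 0.3683, -1.0400)
new body rate ω' = (1.1405, 0.4184, -1.1520)
Hamilton product q⊗(0,ω) = (-1.0285239, -0.5208466, -0.3482753, 1.0628086)
q + ½dt·q⊗(0,ω), renormalized = (-0.7543, 0.4414, -0.0803, -0.4793)

ω' = (1.1405, 0.4184, -1.1520)
q' = (-0.7543, 0.4414, -0.0803, -0.4793)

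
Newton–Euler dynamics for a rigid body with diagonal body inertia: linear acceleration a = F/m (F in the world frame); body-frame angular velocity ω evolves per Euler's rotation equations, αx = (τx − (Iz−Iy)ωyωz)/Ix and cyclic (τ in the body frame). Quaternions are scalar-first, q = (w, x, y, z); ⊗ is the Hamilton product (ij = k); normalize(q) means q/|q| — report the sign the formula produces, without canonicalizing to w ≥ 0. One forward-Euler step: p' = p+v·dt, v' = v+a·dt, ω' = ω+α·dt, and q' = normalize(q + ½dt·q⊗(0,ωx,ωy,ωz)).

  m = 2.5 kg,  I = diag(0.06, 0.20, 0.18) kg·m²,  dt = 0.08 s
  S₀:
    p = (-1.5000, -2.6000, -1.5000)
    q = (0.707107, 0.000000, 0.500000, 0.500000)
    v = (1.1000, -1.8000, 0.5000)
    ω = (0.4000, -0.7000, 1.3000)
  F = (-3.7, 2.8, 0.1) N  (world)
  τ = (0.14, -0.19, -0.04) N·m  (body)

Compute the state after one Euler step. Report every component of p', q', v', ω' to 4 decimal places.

p' = (-1.4120, -2.7440, -1.4600)
q' = (0.6938, 0.0512, 0.4873, 0.5278)
v' = (0.9816, -1.7104, 0.5032)
ω' = (0.5624, -0.7510, 1.2996)

a = F/m = (-1.4800, 1.1200, 0.0400)
p' = p + v·dt = (-1.4120, -2.7440, -1.4600)
v' = v + a·dt = (0.9816, -1.7104, 0.5032)
(τ − ω×Iω)/I = (2.0300, -0.6380, -0.0044)
ω' = ω + α·dt = (0.5624, -0.7510, 1.2996)
2q̇ = q⊗(0,ω) = (-0.3000000, 1.2828428, -0.2949749, 0.7192391)
q + ½dt·q⊗(0,ω), renormalized = (0.6938, 0.0512, 0.4873, 0.5278)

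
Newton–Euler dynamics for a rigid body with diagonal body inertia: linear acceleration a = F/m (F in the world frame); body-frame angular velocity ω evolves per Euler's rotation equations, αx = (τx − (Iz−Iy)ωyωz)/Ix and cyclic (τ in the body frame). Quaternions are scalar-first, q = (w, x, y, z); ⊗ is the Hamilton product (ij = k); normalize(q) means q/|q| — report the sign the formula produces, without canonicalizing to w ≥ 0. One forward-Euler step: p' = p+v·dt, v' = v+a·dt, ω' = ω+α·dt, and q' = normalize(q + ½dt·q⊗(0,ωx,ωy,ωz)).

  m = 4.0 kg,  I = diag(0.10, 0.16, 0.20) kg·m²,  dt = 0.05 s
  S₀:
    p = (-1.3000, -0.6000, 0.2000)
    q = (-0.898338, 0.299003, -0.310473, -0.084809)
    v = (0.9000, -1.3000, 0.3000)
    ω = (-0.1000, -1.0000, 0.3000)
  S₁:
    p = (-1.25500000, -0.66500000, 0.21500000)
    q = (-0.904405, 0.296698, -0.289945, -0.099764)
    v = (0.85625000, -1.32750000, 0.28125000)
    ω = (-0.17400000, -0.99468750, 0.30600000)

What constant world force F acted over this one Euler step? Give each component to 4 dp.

v₁ − v₀ = (-0.04375000, -0.02750000, -0.01875000)
m·(v₁−v₀)/dt = (-3.5000, -2.2000, -1.5000)

F = (-3.5000, -2.2000, -1.5000)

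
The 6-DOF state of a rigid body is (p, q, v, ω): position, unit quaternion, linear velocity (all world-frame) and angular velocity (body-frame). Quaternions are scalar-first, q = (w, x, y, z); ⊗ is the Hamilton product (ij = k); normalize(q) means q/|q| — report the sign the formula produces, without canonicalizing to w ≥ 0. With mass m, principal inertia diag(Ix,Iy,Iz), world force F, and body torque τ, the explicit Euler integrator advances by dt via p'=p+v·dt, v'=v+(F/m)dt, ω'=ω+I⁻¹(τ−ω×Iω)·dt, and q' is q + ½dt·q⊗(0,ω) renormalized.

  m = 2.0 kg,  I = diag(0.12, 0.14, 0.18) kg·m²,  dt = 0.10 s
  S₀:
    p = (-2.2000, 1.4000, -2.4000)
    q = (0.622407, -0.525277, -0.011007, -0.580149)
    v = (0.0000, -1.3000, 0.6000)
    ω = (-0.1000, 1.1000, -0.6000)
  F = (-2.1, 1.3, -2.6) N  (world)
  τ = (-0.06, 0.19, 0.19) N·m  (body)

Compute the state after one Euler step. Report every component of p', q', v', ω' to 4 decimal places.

p' = (-2.2000, 1.2700, -2.3400)
q' = (0.6018, -0.4952, 0.0103, -0.6265)
v' = (-0.1050, -1.2350, 0.4700)
ω' = (-0.1280, 1.2383, -0.4932)

α = I⁻¹(τ − ω×Iω) = (-0.2800, 1.3829, 1.0678)
ω' = ω + α·dt = (-0.1280, 1.2383, -0.4932)
Hamilton product q⊗(0,ω) = (-0.3885094, 0.5825274, 0.4274964, -0.9523496)
q' = normalize(q + ½dt·q⊗(0,ω)) = (0.6018, -0.4952, 0.0103, -0.6265)
a = (-1.0500, 0.6500, -1.3000)
new position p' = (-2.2000, 1.2700, -2.3400)
v' = v + a·dt = (-0.1050, -1.2350, 0.4700)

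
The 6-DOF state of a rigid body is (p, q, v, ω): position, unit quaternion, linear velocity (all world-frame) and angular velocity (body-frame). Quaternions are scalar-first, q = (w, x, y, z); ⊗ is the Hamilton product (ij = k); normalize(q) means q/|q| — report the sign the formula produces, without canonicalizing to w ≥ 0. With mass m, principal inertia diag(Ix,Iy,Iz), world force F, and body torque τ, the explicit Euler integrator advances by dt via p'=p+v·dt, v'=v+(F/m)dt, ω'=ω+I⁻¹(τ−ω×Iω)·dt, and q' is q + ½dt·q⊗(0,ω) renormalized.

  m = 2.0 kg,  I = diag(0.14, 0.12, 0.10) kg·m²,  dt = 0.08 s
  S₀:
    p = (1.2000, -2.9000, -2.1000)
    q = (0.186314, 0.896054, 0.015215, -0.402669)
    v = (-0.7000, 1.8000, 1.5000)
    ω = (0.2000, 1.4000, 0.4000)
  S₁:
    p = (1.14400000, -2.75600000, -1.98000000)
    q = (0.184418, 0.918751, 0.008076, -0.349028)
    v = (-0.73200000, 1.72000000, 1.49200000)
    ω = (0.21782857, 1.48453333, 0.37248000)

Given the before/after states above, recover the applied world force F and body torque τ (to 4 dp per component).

F = (-0.8000, -2.0000, -0.2000)
τ = (0.0200, 0.1300, -0.0400)

Δω = ω₁−ω₀ = (0.01782857, 0.08453333, -0.02752000)
precession coupling = (-0.0112, 0.0032, -0.0056)
I·α + gyro = (0.0200, 0.1300, -0.0400)
Δv = v₁−v₀ = (-0.03200000, -0.08000000, -0.00800000)
applied force F = (-0.8000, -2.0000, -0.2000)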